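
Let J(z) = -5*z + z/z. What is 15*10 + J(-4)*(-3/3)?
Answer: 129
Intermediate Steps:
J(z) = 1 - 5*z (J(z) = -5*z + 1 = 1 - 5*z)
15*10 + J(-4)*(-3/3) = 15*10 + (1 - 5*(-4))*(-3/3) = 150 + (1 + 20)*(-3*⅓) = 150 + 21*(-1) = 150 - 21 = 129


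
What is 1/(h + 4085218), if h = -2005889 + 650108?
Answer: 1/2729437 ≈ 3.6638e-7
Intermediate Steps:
h = -1355781
1/(h + 4085218) = 1/(-1355781 + 4085218) = 1/2729437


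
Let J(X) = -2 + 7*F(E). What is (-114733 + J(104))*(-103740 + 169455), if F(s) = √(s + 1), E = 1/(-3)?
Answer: -7539810525 + 153335*√6 ≈ -7.5394e+9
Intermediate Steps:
E = -⅓ ≈ -0.33333
F(s) = √(1 + s)
J(X) = -2 + 7*√6/3 (J(X) = -2 + 7*√(1 - ⅓) = -2 + 7*√(⅔) = -2 + 7*(√6/3) = -2 + 7*√6/3)
(-114733 + J(104))*(-103740 + 169455) = (-114733 + (-2 + 7*√6/3))*(-103740 + 169455) = (-114735 + 7*√6/3)*65715 = -7539810525 + 153335*√6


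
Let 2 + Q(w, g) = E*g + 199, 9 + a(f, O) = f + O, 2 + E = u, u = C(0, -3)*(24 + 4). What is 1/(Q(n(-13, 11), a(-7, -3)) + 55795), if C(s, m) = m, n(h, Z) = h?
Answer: 1/57626 ≈ 1.7353e-5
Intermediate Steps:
u = -84 (u = -3*(24 + 4) = -3*28 = -84)
E = -86 (E = -2 - 84 = -86)
a(f, O) = -9 + O + f (a(f, O) = -9 + (f + O) = -9 + (O + f) = -9 + O + f)
Q(w, g) = 197 - 86*g (Q(w, g) = -2 + (-86*g + 199) = -2 + (199 - 86*g) = 197 - 86*g)
1/(Q(n(-13, 11), a(-7, -3)) + 55795) = 1/((197 - 86*(-9 - 3 - 7)) + 55795) = 1/((197 - 86*(-19)) + 55795) = 1/((197 + 1634) + 55795) = 1/(1831 + 55795) = 1/57626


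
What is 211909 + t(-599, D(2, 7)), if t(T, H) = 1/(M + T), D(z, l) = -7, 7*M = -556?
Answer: 1006355834/4749 ≈ 2.1191e+5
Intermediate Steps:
M = -556/7 (M = (1/7)*(-556) = -556/7 ≈ -79.429)
t(T, H) = 1/(-556/7 + T)
211909 + t(-599, D(2, 7)) = 211909 + 7/(-556 + 7*(-599)) = 211909 + 7/(-556 - 4193) = 211909 + 7/(-4749) = 211909 + 7*(-1/4749) = 211909 - 7/4749 = 1006355834/4749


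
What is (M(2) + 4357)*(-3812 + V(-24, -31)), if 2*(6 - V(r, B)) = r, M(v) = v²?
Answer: -16545634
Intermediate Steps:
V(r, B) = 6 - r/2
(M(2) + 4357)*(-3812 + V(-24, -31)) = (2² + 4357)*(-3812 + (6 - ½*(-24))) = (4 + 4357)*(-3812 + (6 + 12)) = 4361*(-3812 + 18) = 4361*(-3794) = -16545634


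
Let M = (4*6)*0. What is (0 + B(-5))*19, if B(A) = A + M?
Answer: -95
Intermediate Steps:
M = 0 (M = 24*0 = 0)
B(A) = A (B(A) = A + 0 = A)
(0 + B(-5))*19 = (0 - 5)*19 = -5*19 = -95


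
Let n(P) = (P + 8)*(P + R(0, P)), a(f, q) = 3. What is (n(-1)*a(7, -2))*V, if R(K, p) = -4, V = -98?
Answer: 10290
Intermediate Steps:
n(P) = (-4 + P)*(8 + P) (n(P) = (P + 8)*(P - 4) = (8 + P)*(-4 + P) = (-4 + P)*(8 + P))
(n(-1)*a(7, -2))*V = ((-32 + (-1)² + 4*(-1))*3)*(-98) = ((-32 + 1 - 4)*3)*(-98) = -35*3*(-98) = -105*(-98) = 10290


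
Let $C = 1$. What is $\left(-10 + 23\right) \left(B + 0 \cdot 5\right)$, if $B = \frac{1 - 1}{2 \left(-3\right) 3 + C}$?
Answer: $0$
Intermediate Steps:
$B = 0$ ($B = \frac{1 - 1}{2 \left(-3\right) 3 + 1} = \frac{0}{\left(-6\right) 3 + 1} = \frac{0}{-18 + 1} = \frac{0}{-17} = 0 \left(- \frac{1}{17}\right) = 0$)
$\left(-10 + 23\right) \left(B + 0 \cdot 5\right) = \left(-10 + 23\right) \left(0 + 0 \cdot 5\right) = 13 \left(0 + 0\right) = 13 \cdot 0 = 0$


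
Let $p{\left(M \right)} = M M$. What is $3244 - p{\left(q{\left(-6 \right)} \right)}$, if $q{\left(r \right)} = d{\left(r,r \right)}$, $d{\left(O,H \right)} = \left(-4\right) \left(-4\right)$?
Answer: $2988$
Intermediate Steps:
$d{\left(O,H \right)} = 16$
$q{\left(r \right)} = 16$
$p{\left(M \right)} = M^{2}$
$3244 - p{\left(q{\left(-6 \right)} \right)} = 3244 - 16^{2} = 3244 - 256 = 2988$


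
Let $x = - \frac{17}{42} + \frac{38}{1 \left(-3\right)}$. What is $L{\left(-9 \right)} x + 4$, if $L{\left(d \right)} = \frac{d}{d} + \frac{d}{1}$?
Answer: $\frac{760}{7} \approx 108.57$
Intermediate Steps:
$L{\left(d \right)} = 1 + d$ ($L{\left(d \right)} = 1 + d 1 = 1 + d$)
$x = - \frac{183}{14}$ ($x = \left(-17\right) \frac{1}{42} + \frac{38}{-3} = - \frac{17}{42} + 38 \left(- \frac{1}{3}\right) = - \frac{17}{42} - \frac{38}{3} = - \frac{183}{14} \approx -13.071$)
$L{\left(-9 \right)} x + 4 = \left(1 - 9\right) \left(- \frac{183}{14}\right) + 4 = \left(-8\right) \left(- \frac{183}{14}\right) + 4 = \frac{732}{7} + 4 = \frac{760}{7}$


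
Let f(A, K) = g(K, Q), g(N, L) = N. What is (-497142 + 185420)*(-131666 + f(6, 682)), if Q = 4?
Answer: 40830594448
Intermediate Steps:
f(A, K) = K
(-497142 + 185420)*(-131666 + f(6, 682)) = (-497142 + 185420)*(-131666 + 682) = -311722*(-130984) = 40830594448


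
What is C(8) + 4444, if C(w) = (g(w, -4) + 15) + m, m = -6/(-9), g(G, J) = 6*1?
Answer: 13397/3 ≈ 4465.7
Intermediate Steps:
g(G, J) = 6
m = ⅔ (m = -6*(-⅑) = ⅔ ≈ 0.66667)
C(w) = 65/3 (C(w) = (6 + 15) + ⅔ = 21 + ⅔ = 65/3)
C(8) + 4444 = 65/3 + 4444 = 13397/3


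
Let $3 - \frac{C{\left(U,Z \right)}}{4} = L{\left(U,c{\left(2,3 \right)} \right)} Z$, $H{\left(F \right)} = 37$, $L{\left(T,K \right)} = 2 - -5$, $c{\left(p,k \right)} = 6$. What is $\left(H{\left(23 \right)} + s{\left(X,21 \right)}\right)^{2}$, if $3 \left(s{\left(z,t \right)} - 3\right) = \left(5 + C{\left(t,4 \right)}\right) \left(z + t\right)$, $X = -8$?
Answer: $\frac{1243225}{9} \approx 1.3814 \cdot 10^{5}$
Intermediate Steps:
$L{\left(T,K \right)} = 7$ ($L{\left(T,K \right)} = 2 + 5 = 7$)
$C{\left(U,Z \right)} = 12 - 28 Z$ ($C{\left(U,Z \right)} = 12 - 4 \cdot 7 Z = 12 - 28 Z$)
$s{\left(z,t \right)} = 3 - \frac{95 t}{3} - \frac{95 z}{3}$ ($s{\left(z,t \right)} = 3 + \frac{\left(5 + \left(12 - 112\right)\right) \left(z + t\right)}{3} = 3 + \frac{\left(5 + \left(12 - 112\right)\right) \left(t + z\right)}{3} = 3 + \frac{\left(5 - 100\right) \left(t + z\right)}{3} = 3 + \frac{\left(-95\right) \left(t + z\right)}{3} = 3 + \frac{- 95 t - 95 z}{3} = 3 - \left(\frac{95 t}{3} + \frac{95 z}{3}\right) = 3 - \frac{95 t}{3} - \frac{95 z}{3}$)
$\left(H{\left(23 \right)} + s{\left(X,21 \right)}\right)^{2} = \left(37 - \frac{1226}{3}\right)^{2} = \left(- \frac{1115}{3}\right)^{2} = \frac{1243225}{9}$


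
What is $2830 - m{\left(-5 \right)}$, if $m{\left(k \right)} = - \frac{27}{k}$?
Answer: $\frac{14123}{5} \approx 2824.6$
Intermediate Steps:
$2830 - m{\left(-5 \right)} = 2830 - - \frac{27}{-5} = 2830 - \left(-27\right) \left(- \frac{1}{5}\right) = 2830 - \frac{27}{5} = \frac{14123}{5}$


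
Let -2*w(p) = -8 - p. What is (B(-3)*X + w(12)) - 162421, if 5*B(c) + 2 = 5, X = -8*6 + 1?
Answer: -812196/5 ≈ -1.6244e+5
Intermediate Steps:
X = -47 (X = -48 + 1 = -47)
w(p) = 4 + p/2 (w(p) = -(-8 - p)/2 = 4 + p/2)
B(c) = ⅗ (B(c) = -⅖ + (⅕)*5 = -⅖ + 1 = ⅗)
(B(-3)*X + w(12)) - 162421 = ((⅗)*(-47) + (4 + (½)*12)) - 162421 = (-141/5 + (4 + 6)) - 162421 = (-141/5 + 10) - 162421 = -91/5 - 162421 = -812196/5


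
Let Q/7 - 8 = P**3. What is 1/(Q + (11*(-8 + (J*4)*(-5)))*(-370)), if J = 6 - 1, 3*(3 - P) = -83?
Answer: 27/17320448 ≈ 1.5589e-6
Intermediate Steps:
P = 92/3 (P = 3 - 1/3*(-83) = 3 + 83/3 = 92/3 ≈ 30.667)
J = 5
Q = 5452328/27 (Q = 56 + 7*(92/3)**3 = 56 + 7*(778688/27) = 56 + 5450816/27 = 5452328/27 ≈ 2.0194e+5)
1/(Q + (11*(-8 + (J*4)*(-5)))*(-370)) = 1/(5452328/27 + (11*(-8 + (5*4)*(-5)))*(-370)) = 1/(5452328/27 + (11*(-8 + 20*(-5)))*(-370)) = 1/(5452328/27 + (11*(-8 - 100))*(-370)) = 1/(5452328/27 + (11*(-108))*(-370)) = 1/(5452328/27 - 1188*(-370)) = 1/(5452328/27 + 439560) = 1/(17320448/27) = 27/17320448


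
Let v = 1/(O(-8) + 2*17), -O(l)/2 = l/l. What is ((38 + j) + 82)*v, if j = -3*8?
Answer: 3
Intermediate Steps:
O(l) = -2 (O(l) = -2*l/l = -2*1 = -2)
j = -24
v = 1/32 (v = 1/(-2 + 2*17) = 1/(-2 + 34) = 1/32 ≈ 0.031250)
((38 + j) + 82)*v = ((38 - 24) + 82)*(1/32) = (14 + 82)*(1/32) = 96*(1/32) = 3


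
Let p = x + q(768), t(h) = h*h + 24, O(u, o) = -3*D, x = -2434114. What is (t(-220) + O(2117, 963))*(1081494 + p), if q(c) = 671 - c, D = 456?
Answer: -63653451152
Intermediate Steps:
O(u, o) = -1368 (O(u, o) = -3*456 = -1368)
t(h) = 24 + h² (t(h) = h² + 24 = 24 + h²)
p = -2434211 (p = -2434114 + (671 - 1*768) = -2434114 + (671 - 768) = -2434114 - 97 = -2434211)
(t(-220) + O(2117, 963))*(1081494 + p) = ((24 + (-220)²) - 1368)*(1081494 - 2434211) = ((24 + 48400) - 1368)*(-1352717) = (48424 - 1368)*(-1352717) = 47056*(-1352717) = -63653451152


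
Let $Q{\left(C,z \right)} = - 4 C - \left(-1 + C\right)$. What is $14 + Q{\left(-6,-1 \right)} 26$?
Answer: $820$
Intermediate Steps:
$Q{\left(C,z \right)} = 1 - 5 C$
$14 + Q{\left(-6,-1 \right)} 26 = 14 + \left(1 - -30\right) 26 = 14 + \left(1 + 30\right) 26 = 14 + 31 \cdot 26 = 14 + 806 = 820$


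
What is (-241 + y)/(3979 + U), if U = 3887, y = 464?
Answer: 223/7866 ≈ 0.028350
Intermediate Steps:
(-241 + y)/(3979 + U) = (-241 + 464)/(3979 + 3887) = 223/7866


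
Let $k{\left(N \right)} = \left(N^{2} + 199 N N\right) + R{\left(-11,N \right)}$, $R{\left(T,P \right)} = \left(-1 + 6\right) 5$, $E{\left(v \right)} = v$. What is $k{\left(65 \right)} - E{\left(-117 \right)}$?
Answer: $845142$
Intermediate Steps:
$R{\left(T,P \right)} = 25$ ($R{\left(T,P \right)} = 5 \cdot 5 = 25$)
$k{\left(N \right)} = 25 + 200 N^{2}$ ($k{\left(N \right)} = \left(N^{2} + 199 N N\right) + 25 = \left(N^{2} + 199 N^{2}\right) + 25 = 200 N^{2} + 25 = 25 + 200 N^{2}$)
$k{\left(65 \right)} - E{\left(-117 \right)} = \left(25 + 200 \cdot 65^{2}\right) - -117 = \left(25 + 200 \cdot 4225\right) + 117 = \left(25 + 845000\right) + 117 = 845025 + 117 = 845142$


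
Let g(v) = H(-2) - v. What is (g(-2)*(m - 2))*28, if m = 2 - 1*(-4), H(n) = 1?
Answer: 336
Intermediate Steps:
g(v) = 1 - v
m = 6 (m = 2 + 4 = 6)
(g(-2)*(m - 2))*28 = ((1 - 1*(-2))*(6 - 2))*28 = ((1 + 2)*4)*28 = (3*4)*28 = 12*28 = 336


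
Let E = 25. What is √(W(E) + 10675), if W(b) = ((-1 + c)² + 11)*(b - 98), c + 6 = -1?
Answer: 20*√13 ≈ 72.111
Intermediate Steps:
c = -7 (c = -6 - 1 = -7)
W(b) = -7350 + 75*b (W(b) = ((-1 - 7)² + 11)*(b - 98) = ((-8)² + 11)*(-98 + b) = (64 + 11)*(-98 + b) = 75*(-98 + b) = -7350 + 75*b)
√(W(E) + 10675) = √((-7350 + 75*25) + 10675) = √((-7350 + 1875) + 10675) = √(-5475 + 10675) = √5200 = 20*√13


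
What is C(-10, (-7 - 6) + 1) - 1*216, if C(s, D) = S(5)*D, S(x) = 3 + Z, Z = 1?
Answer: -264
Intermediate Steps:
S(x) = 4 (S(x) = 3 + 1 = 4)
C(s, D) = 4*D
C(-10, (-7 - 6) + 1) - 1*216 = 4*((-7 - 6) + 1) - 1*216 = 4*(-13 + 1) - 216 = 4*(-12) - 216 = -48 - 216 = -264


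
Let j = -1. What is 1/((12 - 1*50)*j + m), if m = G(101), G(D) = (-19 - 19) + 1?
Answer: 1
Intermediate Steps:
G(D) = -37 (G(D) = -38 + 1 = -37)
m = -37
1/((12 - 1*50)*j + m) = 1/((12 - 1*50)*(-1) - 37) = 1/((12 - 50)*(-1) - 37) = 1/(-38*(-1) - 37) = 1/(38 - 37) = 1/1 = 1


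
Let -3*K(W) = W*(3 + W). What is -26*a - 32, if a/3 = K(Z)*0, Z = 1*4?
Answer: -32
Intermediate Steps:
Z = 4
K(W) = -W*(3 + W)/3
a = 0 (a = 3*(-⅓*4*(3 + 4)*0) = 3*(-⅓*4*7*0) = 3*(-28/3*0) = 3*0 = 0)
-26*a - 32 = -26*0 - 32 = 0 - 32 = -32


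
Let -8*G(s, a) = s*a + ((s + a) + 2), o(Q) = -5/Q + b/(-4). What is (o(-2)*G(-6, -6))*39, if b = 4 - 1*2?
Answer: -507/2 ≈ -253.50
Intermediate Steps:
b = 2 (b = 4 - 2 = 2)
o(Q) = -½ - 5/Q (o(Q) = -5/Q + 2/(-4) = -5/Q + 2*(-¼) = -5/Q - ½ = -½ - 5/Q)
G(s, a) = -¼ - a/8 - s/8 - a*s/8 (G(s, a) = -(s*a + ((s + a) + 2))/8 = -(a*s + ((a + s) + 2))/8 = -(a*s + (2 + a + s))/8 = -(2 + a + s + a*s)/8 = -¼ - a/8 - s/8 - a*s/8)
(o(-2)*G(-6, -6))*39 = (((½)*(-10 - 1*(-2))/(-2))*(-¼ - ⅛*(-6) - ⅛*(-6) - ⅛*(-6)*(-6)))*39 = (((½)*(-½)*(-10 + 2))*(-¼ + ¾ + ¾ - 9/2))*39 = (((½)*(-½)*(-8))*(-13/4))*39 = (2*(-13/4))*39 = -13/2*39 = -507/2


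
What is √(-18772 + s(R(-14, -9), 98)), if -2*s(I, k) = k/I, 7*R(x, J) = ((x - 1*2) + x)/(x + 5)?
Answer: I*√1887490/10 ≈ 137.39*I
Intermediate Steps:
R(x, J) = (-2 + 2*x)/(7*(5 + x)) (R(x, J) = (((x - 1*2) + x)/(x + 5))/7 = (((x - 2) + x)/(5 + x))/7 = (((-2 + x) + x)/(5 + x))/7 = ((-2 + 2*x)/(5 + x))/7 = (-2 + 2*x)/(7*(5 + x)))
s(I, k) = -k/(2*I)
√(-18772 + s(R(-14, -9), 98)) = √(-18772 - ½*98/2*(-1 - 14)/(7*(5 - 14))) = √(-18772 - ½*98/(2/7)*(-15)/(-9)) = √(-18772 - ½*98/(2/7)*(-⅑)*(-15)) = √(-18772 - ½*98/10/21) = √(-18772 - ½*98*21/10) = √(-18772 - 1029/10) = √(-188749/10) = I*√1887490/10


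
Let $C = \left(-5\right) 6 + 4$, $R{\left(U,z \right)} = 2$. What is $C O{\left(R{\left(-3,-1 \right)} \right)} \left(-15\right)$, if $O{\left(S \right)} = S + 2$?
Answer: $1560$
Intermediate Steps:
$C = -26$ ($C = -30 + 4 = -26$)
$O{\left(S \right)} = 2 + S$
$C O{\left(R{\left(-3,-1 \right)} \right)} \left(-15\right) = - 26 \left(2 + 2\right) \left(-15\right) = \left(-26\right) 4 \left(-15\right) = \left(-104\right) \left(-15\right) = 1560$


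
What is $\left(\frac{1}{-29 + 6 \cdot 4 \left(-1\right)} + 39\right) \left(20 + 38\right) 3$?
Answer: $\frac{359484}{53} \approx 6782.7$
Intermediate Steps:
$\left(\frac{1}{-29 + 6 \cdot 4 \left(-1\right)} + 39\right) \left(20 + 38\right) 3 = \left(\frac{1}{-29 + 24 \left(-1\right)} + 39\right) 58 \cdot 3 = \left(\frac{1}{-29 - 24} + 39\right) 58 \cdot 3 = \left(\frac{1}{-53} + 39\right) 58 \cdot 3 = \left(- \frac{1}{53} + 39\right) 58 \cdot 3 = \frac{2066}{53} \cdot 58 \cdot 3 = \frac{119828}{53} \cdot 3 = \frac{359484}{53}$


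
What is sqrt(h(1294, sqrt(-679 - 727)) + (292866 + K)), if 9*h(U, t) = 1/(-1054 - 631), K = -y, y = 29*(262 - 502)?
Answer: sqrt(7661461271965)/5055 ≈ 547.56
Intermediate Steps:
y = -6960 (y = 29*(-240) = -6960)
K = 6960 (K = -1*(-6960) = 6960)
h(U, t) = -1/15165 (h(U, t) = 1/(9*(-1054 - 631)) = (1/9)/(-1685) = (1/9)*(-1/1685) = -1/15165)
sqrt(h(1294, sqrt(-679 - 727)) + (292866 + K)) = sqrt(-1/15165 + (292866 + 6960)) = sqrt(-1/15165 + 299826) = sqrt(4546861289/15165) = sqrt(7661461271965)/5055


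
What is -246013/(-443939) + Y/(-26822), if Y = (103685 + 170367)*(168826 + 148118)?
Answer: -19280075930574473/5953665929 ≈ -3.2384e+6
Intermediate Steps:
Y = 86859137088 (Y = 274052*316944 = 86859137088)
-246013/(-443939) + Y/(-26822) = -246013/(-443939) + 86859137088/(-26822) = -246013*(-1/443939) + 86859137088*(-1/26822) = 246013/443939 - 43429568544/13411 = -19280075930574473/5953665929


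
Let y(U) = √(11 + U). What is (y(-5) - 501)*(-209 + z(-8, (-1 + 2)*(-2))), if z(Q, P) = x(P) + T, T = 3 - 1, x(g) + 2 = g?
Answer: 105711 - 211*√6 ≈ 1.0519e+5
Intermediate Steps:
x(g) = -2 + g
T = 2
z(Q, P) = P (z(Q, P) = (-2 + P) + 2 = P)
(y(-5) - 501)*(-209 + z(-8, (-1 + 2)*(-2))) = (√(11 - 5) - 501)*(-209 + (-1 + 2)*(-2)) = (√6 - 501)*(-209 + 1*(-2)) = (-501 + √6)*(-209 - 2) = (-501 + √6)*(-211) = 105711 - 211*√6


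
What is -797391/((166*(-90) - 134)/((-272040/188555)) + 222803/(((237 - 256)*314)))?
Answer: -64707906471012/844820981875 ≈ -76.594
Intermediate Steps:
-797391/((166*(-90) - 134)/((-272040/188555)) + 222803/(((237 - 256)*314))) = -797391/((-14940 - 134)/((-272040*1/188555)) + 222803/((-19*314))) = -797391/(-15074/(-54408/37711) + 222803/(-5966)) = -797391/(-15074*(-37711/54408) + 222803*(-1/5966)) = -797391/(284227807/27204 - 222803/5966) = -797391/844820981875/81149532 = -797391*81149532/844820981875 = -64707906471012/844820981875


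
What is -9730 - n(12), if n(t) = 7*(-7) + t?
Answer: -9693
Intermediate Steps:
n(t) = -49 + t
-9730 - n(12) = -9730 - (-49 + 12) = -9730 - 1*(-37) = -9730 + 37 = -9693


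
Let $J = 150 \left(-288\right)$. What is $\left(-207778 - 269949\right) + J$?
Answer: $-520927$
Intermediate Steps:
$J = -43200$
$\left(-207778 - 269949\right) + J = \left(-207778 - 269949\right) - 43200 = -477727 - 43200 = -520927$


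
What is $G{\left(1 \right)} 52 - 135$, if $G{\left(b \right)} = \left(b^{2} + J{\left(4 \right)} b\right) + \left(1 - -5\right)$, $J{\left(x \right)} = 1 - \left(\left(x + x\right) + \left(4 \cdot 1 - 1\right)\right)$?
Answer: $-291$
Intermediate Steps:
$J{\left(x \right)} = -2 - 2 x$ ($J{\left(x \right)} = 1 - \left(2 x + \left(4 - 1\right)\right) = 1 - \left(2 x + 3\right) = 1 - \left(3 + 2 x\right) = -2 - 2 x$)
$G{\left(b \right)} = 6 + b^{2} - 10 b$ ($G{\left(b \right)} = \left(b^{2} + \left(-2 - 8\right) b\right) + \left(1 - -5\right) = \left(b^{2} + \left(-2 - 8\right) b\right) + \left(1 + 5\right) = \left(b^{2} - 10 b\right) + 6 = 6 + b^{2} - 10 b$)
$G{\left(1 \right)} 52 - 135 = \left(6 + 1^{2} - 10\right) 52 - 135 = \left(6 + 1 - 10\right) 52 - 135 = \left(-3\right) 52 - 135 = -156 - 135 = -291$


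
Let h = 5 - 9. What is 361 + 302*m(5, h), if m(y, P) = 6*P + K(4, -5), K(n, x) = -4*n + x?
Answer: -13229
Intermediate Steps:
h = -4
K(n, x) = x - 4*n
m(y, P) = -21 + 6*P (m(y, P) = 6*P + (-5 - 4*4) = 6*P + (-5 - 16) = 6*P - 21 = -21 + 6*P)
361 + 302*m(5, h) = 361 + 302*(-21 + 6*(-4)) = 361 + 302*(-21 - 24) = 361 + 302*(-45) = 361 - 13590 = -13229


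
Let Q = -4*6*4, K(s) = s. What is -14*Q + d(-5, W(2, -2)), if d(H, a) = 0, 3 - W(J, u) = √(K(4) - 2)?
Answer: 1344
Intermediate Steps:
W(J, u) = 3 - √2 (W(J, u) = 3 - √(4 - 2) = 3 - √2)
Q = -96 (Q = -24*4 = -96)
-14*Q + d(-5, W(2, -2)) = -14*(-96) + 0 = 1344 + 0 = 1344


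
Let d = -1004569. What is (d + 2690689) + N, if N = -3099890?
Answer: -1413770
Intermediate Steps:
(d + 2690689) + N = (-1004569 + 2690689) - 3099890 = 1686120 - 3099890 = -1413770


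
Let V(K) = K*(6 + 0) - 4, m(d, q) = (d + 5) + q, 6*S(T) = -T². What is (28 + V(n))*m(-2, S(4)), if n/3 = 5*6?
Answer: 188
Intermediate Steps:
S(T) = -T²/6 (S(T) = (-T²)/6 = -T²/6)
n = 90 (n = 3*(5*6) = 3*30 = 90)
m(d, q) = 5 + d + q (m(d, q) = (5 + d) + q = 5 + d + q)
V(K) = -4 + 6*K (V(K) = K*6 - 4 = 6*K - 4 = -4 + 6*K)
(28 + V(n))*m(-2, S(4)) = (28 + (-4 + 6*90))*(5 - 2 - ⅙*4²) = (28 + (-4 + 540))*(5 - 2 - ⅙*16) = (28 + 536)*(5 - 2 - 8/3) = 564*(⅓) = 188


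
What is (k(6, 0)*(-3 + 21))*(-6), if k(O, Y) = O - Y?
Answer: -648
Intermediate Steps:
(k(6, 0)*(-3 + 21))*(-6) = ((6 - 1*0)*(-3 + 21))*(-6) = ((6 + 0)*18)*(-6) = (6*18)*(-6) = 108*(-6) = -648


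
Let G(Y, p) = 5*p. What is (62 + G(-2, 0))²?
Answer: 3844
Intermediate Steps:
(62 + G(-2, 0))² = (62 + 5*0)² = (62 + 0)² = 62² = 3844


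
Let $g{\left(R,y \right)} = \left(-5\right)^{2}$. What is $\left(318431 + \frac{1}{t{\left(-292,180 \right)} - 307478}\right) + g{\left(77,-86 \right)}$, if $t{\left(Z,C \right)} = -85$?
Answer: $\frac{97945282727}{307563} \approx 3.1846 \cdot 10^{5}$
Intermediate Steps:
$g{\left(R,y \right)} = 25$
$\left(318431 + \frac{1}{t{\left(-292,180 \right)} - 307478}\right) + g{\left(77,-86 \right)} = \left(318431 + \frac{1}{-85 - 307478}\right) + 25 = \left(318431 + \frac{1}{-307563}\right) + 25 = \left(318431 - \frac{1}{307563}\right) + 25 = \frac{97937593652}{307563} + 25 = \frac{97945282727}{307563}$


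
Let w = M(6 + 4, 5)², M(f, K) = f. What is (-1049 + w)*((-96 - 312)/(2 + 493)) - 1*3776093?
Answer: -622926281/165 ≈ -3.7753e+6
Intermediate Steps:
w = 100 (w = (6 + 4)² = 10² = 100)
(-1049 + w)*((-96 - 312)/(2 + 493)) - 1*3776093 = (-1049 + 100)*((-96 - 312)/(2 + 493)) - 1*3776093 = -(-387192)/495 - 3776093 = -949*(-136/165) - 3776093 = 129064/165 - 3776093 = -622926281/165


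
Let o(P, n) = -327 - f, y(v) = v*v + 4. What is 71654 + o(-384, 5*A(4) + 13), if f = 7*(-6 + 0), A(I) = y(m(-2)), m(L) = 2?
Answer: 71369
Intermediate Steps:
y(v) = 4 + v**2 (y(v) = v**2 + 4 = 4 + v**2)
A(I) = 8 (A(I) = 4 + 2**2 = 4 + 4 = 8)
f = -42 (f = 7*(-6) = -42)
o(P, n) = -285 (o(P, n) = -327 - 1*(-42) = -327 + 42 = -285)
71654 + o(-384, 5*A(4) + 13) = 71654 - 285 = 71369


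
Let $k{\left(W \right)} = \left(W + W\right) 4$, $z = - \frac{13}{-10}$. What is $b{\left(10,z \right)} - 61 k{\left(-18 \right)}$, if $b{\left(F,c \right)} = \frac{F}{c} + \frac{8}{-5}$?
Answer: $\frac{571356}{65} \approx 8790.1$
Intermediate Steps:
$z = \frac{13}{10}$ ($z = \left(-13\right) \left(- \frac{1}{10}\right) = \frac{13}{10} \approx 1.3$)
$b{\left(F,c \right)} = - \frac{8}{5} + \frac{F}{c}$ ($b{\left(F,c \right)} = \frac{F}{c} + 8 \left(- \frac{1}{5}\right) = \frac{F}{c} - \frac{8}{5} = - \frac{8}{5} + \frac{F}{c}$)
$k{\left(W \right)} = 8 W$ ($k{\left(W \right)} = 2 W 4 = 8 W$)
$b{\left(10,z \right)} - 61 k{\left(-18 \right)} = \left(- \frac{8}{5} + \frac{10}{\frac{13}{10}}\right) - 61 \cdot 8 \left(-18\right) = \left(- \frac{8}{5} + 10 \cdot \frac{10}{13}\right) - -8784 = \left(- \frac{8}{5} + \frac{100}{13}\right) + 8784 = \frac{396}{65} + 8784 = \frac{571356}{65}$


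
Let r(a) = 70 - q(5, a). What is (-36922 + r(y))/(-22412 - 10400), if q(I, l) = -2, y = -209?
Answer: 18425/16406 ≈ 1.1231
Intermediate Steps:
r(a) = 72 (r(a) = 70 - 1*(-2) = 70 + 2 = 72)
(-36922 + r(y))/(-22412 - 10400) = (-36922 + 72)/(-22412 - 10400) = -36850/(-32812) = -36850*(-1/32812) = 18425/16406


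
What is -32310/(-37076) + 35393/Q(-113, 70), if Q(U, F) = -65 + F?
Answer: 656196209/92690 ≈ 7079.5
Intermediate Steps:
-32310/(-37076) + 35393/Q(-113, 70) = -32310/(-37076) + 35393/(-65 + 70) = -32310*(-1/37076) + 35393/5 = 16155/18538 + 35393*(⅕) = 16155/18538 + 35393/5 = 656196209/92690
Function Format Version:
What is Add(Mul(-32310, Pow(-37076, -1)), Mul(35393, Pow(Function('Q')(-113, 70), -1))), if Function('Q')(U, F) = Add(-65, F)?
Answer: Rational(656196209, 92690) ≈ 7079.5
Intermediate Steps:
Add(Mul(-32310, Pow(-37076, -1)), Mul(35393, Pow(Function('Q')(-113, 70), -1))) = Add(Mul(-32310, Pow(-37076, -1)), Mul(35393, Pow(Add(-65, 70), -1))) = Add(Mul(-32310, Rational(-1, 37076)), Mul(35393, Pow(5, -1))) = Add(Rational(16155, 18538), Mul(35393, Rational(1, 5))) = Add(Rational(16155, 18538), Rational(35393, 5)) = Rational(656196209, 92690)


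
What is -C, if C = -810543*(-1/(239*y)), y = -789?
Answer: 270181/62857 ≈ 4.2983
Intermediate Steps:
C = -270181/62857 (C = -810543/((-789*(-239))) = -810543/188571 = -810543*1/188571 = -270181/62857 ≈ -4.2983)
-C = -1*(-270181/62857) = 270181/62857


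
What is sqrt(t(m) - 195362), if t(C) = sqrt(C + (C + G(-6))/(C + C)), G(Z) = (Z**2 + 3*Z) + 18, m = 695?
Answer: sqrt(-377458920200 + 1390*sqrt(1343825590))/1390 ≈ 441.97*I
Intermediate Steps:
G(Z) = 18 + Z**2 + 3*Z
t(C) = sqrt(C + (36 + C)/(2*C)) (t(C) = sqrt(C + (C + (18 + (-6)**2 + 3*(-6)))/(C + C)) = sqrt(C + (C + (18 + 36 - 18))/((2*C))) = sqrt(C + (C + 36)*(1/(2*C))) = sqrt(C + (36 + C)*(1/(2*C))) = sqrt(C + (36 + C)/(2*C)))
sqrt(t(m) - 195362) = sqrt(sqrt(2 + 4*695 + 72/695)/2 - 195362) = sqrt(sqrt(2 + 2780 + 72*(1/695))/2 - 195362) = sqrt(sqrt(2 + 2780 + 72/695)/2 - 195362) = sqrt(sqrt(1933562/695)/2 - 195362) = sqrt((sqrt(1343825590)/695)/2 - 195362) = sqrt(sqrt(1343825590)/1390 - 195362) = sqrt(-195362 + sqrt(1343825590)/1390)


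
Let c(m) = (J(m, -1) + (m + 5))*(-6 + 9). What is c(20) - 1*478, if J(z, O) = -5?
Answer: -418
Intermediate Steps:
c(m) = 3*m (c(m) = (-5 + (m + 5))*(-6 + 9) = (-5 + (5 + m))*3 = m*3 = 3*m)
c(20) - 1*478 = 3*20 - 1*478 = 60 - 478 = -418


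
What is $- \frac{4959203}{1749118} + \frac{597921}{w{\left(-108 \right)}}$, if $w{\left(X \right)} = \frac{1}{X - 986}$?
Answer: $- \frac{1144142820702935}{1749118} \approx -6.5413 \cdot 10^{8}$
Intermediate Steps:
$w{\left(X \right)} = \frac{1}{-986 + X}$
$- \frac{4959203}{1749118} + \frac{597921}{w{\left(-108 \right)}} = - \frac{4959203}{1749118} + \frac{597921}{\frac{1}{-986 - 108}} = \left(-4959203\right) \frac{1}{1749118} + \frac{597921}{\frac{1}{-1094}} = - \frac{4959203}{1749118} + \frac{597921}{- \frac{1}{1094}} = - \frac{4959203}{1749118} + 597921 \left(-1094\right) = - \frac{4959203}{1749118} - 654125574 = - \frac{1144142820702935}{1749118}$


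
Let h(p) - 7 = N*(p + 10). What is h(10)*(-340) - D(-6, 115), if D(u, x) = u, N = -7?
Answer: 45226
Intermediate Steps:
h(p) = -63 - 7*p (h(p) = 7 - 7*(p + 10) = 7 - 7*(10 + p) = 7 + (-70 - 7*p) = -63 - 7*p)
h(10)*(-340) - D(-6, 115) = (-63 - 7*10)*(-340) - 1*(-6) = (-63 - 70)*(-340) + 6 = -133*(-340) + 6 = 45220 + 6 = 45226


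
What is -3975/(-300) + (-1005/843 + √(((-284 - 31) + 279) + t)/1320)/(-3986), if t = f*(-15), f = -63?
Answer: 29682419/2240132 - √101/1753840 ≈ 13.250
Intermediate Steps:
t = 945 (t = -63*(-15) = 945)
-3975/(-300) + (-1005/843 + √(((-284 - 31) + 279) + t)/1320)/(-3986) = -3975/(-300) + (-1005/843 + √(((-284 - 31) + 279) + 945)/1320)/(-3986) = -3975*(-1/300) + (-1005*1/843 + √((-315 + 279) + 945)*(1/1320))*(-1/3986) = 53/4 + (-335/281 + √(-36 + 945)*(1/1320))*(-1/3986) = 53/4 + (-335/281 + √909*(1/1320))*(-1/3986) = 53/4 + (-335/281 + (3*√101)*(1/1320))*(-1/3986) = 53/4 + (-335/281 + √101/440)*(-1/3986) = 53/4 + (335/1120066 - √101/1753840) = 29682419/2240132 - √101/1753840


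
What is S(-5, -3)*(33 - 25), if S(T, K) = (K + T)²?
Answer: 512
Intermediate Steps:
S(-5, -3)*(33 - 25) = (-3 - 5)²*(33 - 25) = (-8)²*8 = 64*8 = 512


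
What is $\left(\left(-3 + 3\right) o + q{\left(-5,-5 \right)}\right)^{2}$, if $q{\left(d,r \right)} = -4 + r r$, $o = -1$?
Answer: $441$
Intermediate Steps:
$q{\left(d,r \right)} = -4 + r^{2}$
$\left(\left(-3 + 3\right) o + q{\left(-5,-5 \right)}\right)^{2} = \left(\left(-3 + 3\right) \left(-1\right) - \left(4 - \left(-5\right)^{2}\right)\right)^{2} = \left(0 \left(-1\right) + \left(-4 + 25\right)\right)^{2} = \left(0 + 21\right)^{2} = 21^{2} = 441$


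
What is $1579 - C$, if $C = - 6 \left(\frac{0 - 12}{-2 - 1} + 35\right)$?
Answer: $1813$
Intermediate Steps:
$C = -234$ ($C = - 6 \left(- \frac{12}{-3} + 35\right) = - 6 \left(\left(-12\right) \left(- \frac{1}{3}\right) + 35\right) = - 6 \left(4 + 35\right) = \left(-6\right) 39 = -234$)
$1579 - C = 1579 - -234 = 1579 + 234 = 1813$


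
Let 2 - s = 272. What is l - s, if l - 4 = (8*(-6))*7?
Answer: -62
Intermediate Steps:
l = -332 (l = 4 + (8*(-6))*7 = 4 - 48*7 = 4 - 336 = -332)
s = -270 (s = 2 - 1*272 = 2 - 272 = -270)
l - s = -332 - 1*(-270) = -332 + 270 = -62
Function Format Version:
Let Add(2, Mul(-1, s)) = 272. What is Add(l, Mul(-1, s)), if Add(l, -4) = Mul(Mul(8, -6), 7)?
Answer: -62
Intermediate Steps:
l = -332 (l = Add(4, Mul(Mul(8, -6), 7)) = Add(4, Mul(-48, 7)) = Add(4, -336) = -332)
s = -270 (s = Add(2, Mul(-1, 272)) = Add(2, -272) = -270)
Add(l, Mul(-1, s)) = Add(-332, Mul(-1, -270)) = Add(-332, 270) = -62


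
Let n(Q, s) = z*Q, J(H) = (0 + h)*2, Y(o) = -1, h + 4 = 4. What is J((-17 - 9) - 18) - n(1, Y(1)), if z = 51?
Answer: -51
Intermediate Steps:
h = 0 (h = -4 + 4 = 0)
J(H) = 0 (J(H) = (0 + 0)*2 = 0*2 = 0)
n(Q, s) = 51*Q
J((-17 - 9) - 18) - n(1, Y(1)) = 0 - 51 = -51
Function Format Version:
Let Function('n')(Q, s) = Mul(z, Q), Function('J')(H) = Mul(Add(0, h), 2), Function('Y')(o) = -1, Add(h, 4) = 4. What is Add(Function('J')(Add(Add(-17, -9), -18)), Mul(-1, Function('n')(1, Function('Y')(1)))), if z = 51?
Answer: -51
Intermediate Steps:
h = 0 (h = Add(-4, 4) = 0)
Function('J')(H) = 0 (Function('J')(H) = Mul(Add(0, 0), 2) = Mul(0, 2) = 0)
Function('n')(Q, s) = Mul(51, Q)
Add(Function('J')(Add(Add(-17, -9), -18)), Mul(-1, Function('n')(1, Function('Y')(1)))) = Add(0, Mul(-1, Mul(51, 1))) = Add(0, Mul(-1, 51)) = Add(0, -51) = -51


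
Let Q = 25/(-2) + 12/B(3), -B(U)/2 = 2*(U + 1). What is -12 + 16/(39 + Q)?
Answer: -1172/103 ≈ -11.379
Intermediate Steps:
B(U) = -4 - 4*U (B(U) = -4*(U + 1) = -4*(1 + U) = -2*(2 + 2*U) = -4 - 4*U)
Q = -53/4 (Q = 25/(-2) + 12/(-4 - 4*3) = 25*(-½) + 12/(-4 - 12) = -25/2 + 12/(-16) = -25/2 + 12*(-1/16) = -25/2 - ¾ = -53/4 ≈ -13.250)
-12 + 16/(39 + Q) = -12 + 16/(39 - 53/4) = -12 + 16/(103/4) = -12 + 16*(4/103) = -12 + 64/103 = -1172/103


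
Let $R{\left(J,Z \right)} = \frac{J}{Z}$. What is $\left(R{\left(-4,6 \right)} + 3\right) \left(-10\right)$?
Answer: $- \frac{70}{3} \approx -23.333$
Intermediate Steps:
$\left(R{\left(-4,6 \right)} + 3\right) \left(-10\right) = \left(- \frac{4}{6} + 3\right) \left(-10\right) = \left(\left(-4\right) \frac{1}{6} + 3\right) \left(-10\right) = \left(- \frac{2}{3} + 3\right) \left(-10\right) = \frac{7}{3} \left(-10\right) = - \frac{70}{3}$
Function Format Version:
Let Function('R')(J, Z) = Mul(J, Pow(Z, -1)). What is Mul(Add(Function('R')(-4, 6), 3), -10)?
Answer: Rational(-70, 3) ≈ -23.333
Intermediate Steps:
Mul(Add(Function('R')(-4, 6), 3), -10) = Mul(Add(Mul(-4, Pow(6, -1)), 3), -10) = Mul(Add(Mul(-4, Rational(1, 6)), 3), -10) = Mul(Add(Rational(-2, 3), 3), -10) = Mul(Rational(7, 3), -10) = Rational(-70, 3)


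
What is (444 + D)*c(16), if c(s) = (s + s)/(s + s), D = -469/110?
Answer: 48371/110 ≈ 439.74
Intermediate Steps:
D = -469/110 (D = -469*1/110 = -469/110 ≈ -4.2636)
c(s) = 1 (c(s) = (2*s)/((2*s)) = (2*s)*(1/(2*s)) = 1)
(444 + D)*c(16) = (444 - 469/110)*1 = (48371/110)*1 = 48371/110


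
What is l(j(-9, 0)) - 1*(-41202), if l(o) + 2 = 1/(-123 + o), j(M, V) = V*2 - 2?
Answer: 5149999/125 ≈ 41200.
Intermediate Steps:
j(M, V) = -2 + 2*V (j(M, V) = 2*V - 2 = -2 + 2*V)
l(o) = -2 + 1/(-123 + o)
l(j(-9, 0)) - 1*(-41202) = (247 - 2*(-2 + 2*0))/(-123 + (-2 + 2*0)) - 1*(-41202) = (247 - 2*(-2 + 0))/(-123 + (-2 + 0)) + 41202 = (247 - 2*(-2))/(-123 - 2) + 41202 = (247 + 4)/(-125) + 41202 = -1/125*251 + 41202 = -251/125 + 41202 = 5149999/125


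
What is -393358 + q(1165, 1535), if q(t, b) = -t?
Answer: -394523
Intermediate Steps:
-393358 + q(1165, 1535) = -393358 - 1*1165 = -393358 - 1165 = -394523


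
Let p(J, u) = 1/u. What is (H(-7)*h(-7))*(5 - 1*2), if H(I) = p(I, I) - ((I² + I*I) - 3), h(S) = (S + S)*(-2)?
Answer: -7992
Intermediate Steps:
h(S) = -4*S (h(S) = (2*S)*(-2) = -4*S)
H(I) = 3 + 1/I - 2*I² (H(I) = 1/I - ((I² + I*I) - 3) = 1/I - ((I² + I²) - 3) = 1/I - (2*I² - 3) = 1/I - (-3 + 2*I²) = 1/I + (3 - 2*I²) = 3 + 1/I - 2*I²)
(H(-7)*h(-7))*(5 - 1*2) = ((3 + 1/(-7) - 2*(-7)²)*(-4*(-7)))*(5 - 1*2) = ((3 - ⅐ - 2*49)*28)*(5 - 2) = ((3 - ⅐ - 98)*28)*3 = -666/7*28*3 = -2664*3 = -7992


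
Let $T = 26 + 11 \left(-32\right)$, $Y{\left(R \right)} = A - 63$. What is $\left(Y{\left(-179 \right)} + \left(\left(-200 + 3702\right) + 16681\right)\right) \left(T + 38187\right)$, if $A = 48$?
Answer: $763580648$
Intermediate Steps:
$Y{\left(R \right)} = -15$ ($Y{\left(R \right)} = 48 - 63 = -15$)
$T = -326$ ($T = 26 - 352 = -326$)
$\left(Y{\left(-179 \right)} + \left(\left(-200 + 3702\right) + 16681\right)\right) \left(T + 38187\right) = \left(-15 + \left(\left(-200 + 3702\right) + 16681\right)\right) \left(-326 + 38187\right) = \left(-15 + \left(3502 + 16681\right)\right) 37861 = \left(-15 + 20183\right) 37861 = 20168 \cdot 37861 = 763580648$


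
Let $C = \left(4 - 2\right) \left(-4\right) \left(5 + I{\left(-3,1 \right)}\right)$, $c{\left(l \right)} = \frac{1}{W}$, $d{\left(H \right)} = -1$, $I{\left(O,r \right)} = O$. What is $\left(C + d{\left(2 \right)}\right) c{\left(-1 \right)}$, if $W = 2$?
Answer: $- \frac{17}{2} \approx -8.5$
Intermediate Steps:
$c{\left(l \right)} = \frac{1}{2}$
$C = -16$ ($C = \left(4 - 2\right) \left(-4\right) \left(5 - 3\right) = 2 \left(-4\right) 2 = \left(-8\right) 2 = -16$)
$\left(C + d{\left(2 \right)}\right) c{\left(-1 \right)} = \left(-16 - 1\right) \frac{1}{2} = \left(-17\right) \frac{1}{2} = - \frac{17}{2}$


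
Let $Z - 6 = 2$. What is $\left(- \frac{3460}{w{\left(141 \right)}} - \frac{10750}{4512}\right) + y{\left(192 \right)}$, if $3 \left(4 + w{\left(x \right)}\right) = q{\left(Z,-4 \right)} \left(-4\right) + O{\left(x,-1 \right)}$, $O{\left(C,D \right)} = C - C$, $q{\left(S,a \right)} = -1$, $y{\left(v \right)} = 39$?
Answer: $\frac{3009769}{2256} \approx 1334.1$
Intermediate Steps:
$Z = 8$ ($Z = 6 + 2 = 8$)
$O{\left(C,D \right)} = 0$
$w{\left(x \right)} = - \frac{8}{3}$ ($w{\left(x \right)} = -4 + \frac{\left(-1\right) \left(-4\right) + 0}{3} = -4 + \frac{4 + 0}{3} = -4 + \frac{1}{3} \cdot 4 = -4 + \frac{4}{3} = - \frac{8}{3}$)
$\left(- \frac{3460}{w{\left(141 \right)}} - \frac{10750}{4512}\right) + y{\left(192 \right)} = \left(- \frac{3460}{- \frac{8}{3}} - \frac{10750}{4512}\right) + 39 = \left(\left(-3460\right) \left(- \frac{3}{8}\right) - \frac{5375}{2256}\right) + 39 = \left(\frac{2595}{2} - \frac{5375}{2256}\right) + 39 = \frac{2921785}{2256} + 39 = \frac{3009769}{2256}$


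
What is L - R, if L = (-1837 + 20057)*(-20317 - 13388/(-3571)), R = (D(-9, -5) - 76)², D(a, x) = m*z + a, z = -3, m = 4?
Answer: -1321687237719/3571 ≈ -3.7012e+8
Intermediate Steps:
D(a, x) = -12 + a (D(a, x) = 4*(-3) + a = -12 + a)
R = 9409 (R = ((-12 - 9) - 76)² = (-21 - 76)² = (-97)² = 9409)
L = -1321653638180/3571 (L = 18220*(-20317 - 13388*(-1/3571)) = 18220*(-20317 + 13388/3571) = 18220*(-72538619/3571) = -1321653638180/3571 ≈ -3.7011e+8)
L - R = -1321653638180/3571 - 1*9409 = -1321653638180/3571 - 9409 = -1321687237719/3571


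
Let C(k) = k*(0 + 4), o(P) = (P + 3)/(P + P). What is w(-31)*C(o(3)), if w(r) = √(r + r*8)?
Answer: 12*I*√31 ≈ 66.813*I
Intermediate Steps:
o(P) = (3 + P)/(2*P) (o(P) = (3 + P)/((2*P)) = (3 + P)*(1/(2*P)) = (3 + P)/(2*P))
C(k) = 4*k (C(k) = k*4 = 4*k)
w(r) = 3*√r (w(r) = √(r + 8*r) = √(9*r) = 3*√r)
w(-31)*C(o(3)) = (3*√(-31))*(4*((½)*(3 + 3)/3)) = (3*(I*√31))*(4*((½)*(⅓)*6)) = (3*I*√31)*(4*1) = (3*I*√31)*4 = 12*I*√31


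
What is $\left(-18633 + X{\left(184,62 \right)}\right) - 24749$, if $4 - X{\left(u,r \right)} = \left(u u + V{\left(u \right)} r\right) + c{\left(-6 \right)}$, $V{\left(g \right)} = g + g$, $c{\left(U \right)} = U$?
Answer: $-100044$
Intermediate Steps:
$V{\left(g \right)} = 2 g$
$X{\left(u,r \right)} = 10 - u^{2} - 2 r u$ ($X{\left(u,r \right)} = 4 - \left(\left(u u + 2 u r\right) - 6\right) = 4 - \left(\left(u^{2} + 2 r u\right) - 6\right) = 4 - \left(-6 + u^{2} + 2 r u\right) = 10 - u^{2} - 2 r u$)
$\left(-18633 + X{\left(184,62 \right)}\right) - 24749 = \left(-18633 - \left(33846 + 22816\right)\right) - 24749 = \left(-18633 - 56662\right) - 24749 = -75295 - 24749 = -100044$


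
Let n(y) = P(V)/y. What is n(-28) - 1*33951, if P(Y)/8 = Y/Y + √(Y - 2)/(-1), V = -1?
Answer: -237659/7 + 2*I*√3/7 ≈ -33951.0 + 0.49487*I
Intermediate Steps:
P(Y) = 8 - 8*√(-2 + Y) (P(Y) = 8*(Y/Y + √(Y - 2)/(-1)) = 8*(1 + √(-2 + Y)*(-1)) = 8*(1 - √(-2 + Y)) = 8 - 8*√(-2 + Y))
n(y) = (8 - 8*I*√3)/y (n(y) = (8 - 8*√(-2 - 1))/y = (8 - 8*I*√3)/y)
n(-28) - 1*33951 = 8*(1 - I*√3)/(-28) - 1*33951 = 8*(-1/28)*(1 - I*√3) - 33951 = (-2/7 + 2*I*√3/7) - 33951 = -237659/7 + 2*I*√3/7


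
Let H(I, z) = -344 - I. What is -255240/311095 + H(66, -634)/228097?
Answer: -11669405446/14191967243 ≈ -0.82225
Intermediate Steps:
-255240/311095 + H(66, -634)/228097 = -255240/311095 + (-344 - 1*66)/228097 = -255240*1/311095 + (-344 - 66)*(1/228097) = -51048/62219 - 410*1/228097 = -51048/62219 - 410/228097 = -11669405446/14191967243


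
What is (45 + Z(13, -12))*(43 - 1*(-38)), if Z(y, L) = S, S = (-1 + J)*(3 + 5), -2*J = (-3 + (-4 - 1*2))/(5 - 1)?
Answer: 3726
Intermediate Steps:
J = 9/8 (J = -(-3 + (-4 - 1*2))/(2*(5 - 1)) = -(-3 + (-4 - 2))/(2*4) = -(-3 - 6)/(2*4) = -(-9)/(2*4) = -½*(-9/4) = 9/8 ≈ 1.1250)
S = 1 (S = (-1 + 9/8)*(3 + 5) = (⅛)*8 = 1)
Z(y, L) = 1
(45 + Z(13, -12))*(43 - 1*(-38)) = (45 + 1)*(43 - 1*(-38)) = 46*(43 + 38) = 46*81 = 3726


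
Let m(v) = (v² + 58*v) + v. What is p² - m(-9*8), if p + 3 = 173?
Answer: 27964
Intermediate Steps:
p = 170 (p = -3 + 173 = 170)
m(v) = v² + 59*v
p² - m(-9*8) = 170² - (-9*8)*(59 - 9*8) = 28900 - (-72)*(59 - 72) = 28900 - (-72)*(-13) = 28900 - 1*936 = 28900 - 936 = 27964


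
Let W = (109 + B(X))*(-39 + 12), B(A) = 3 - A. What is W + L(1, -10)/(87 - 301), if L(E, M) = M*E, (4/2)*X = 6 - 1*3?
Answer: -638459/214 ≈ -2983.5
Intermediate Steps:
X = 3/2 (X = (6 - 1*3)/2 = (6 - 3)/2 = (1/2)*3 = 3/2 ≈ 1.5000)
L(E, M) = E*M
W = -5967/2 (W = (109 + (3 - 1*3/2))*(-39 + 12) = (109 + (3 - 3/2))*(-27) = (109 + 3/2)*(-27) = (221/2)*(-27) = -5967/2 ≈ -2983.5)
W + L(1, -10)/(87 - 301) = -5967/2 + (1*(-10))/(87 - 301) = -5967/2 - 10/(-214) = -5967/2 - 1/214*(-10) = -5967/2 + 5/107 = -638459/214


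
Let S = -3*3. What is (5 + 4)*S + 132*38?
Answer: 4935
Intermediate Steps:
S = -9
(5 + 4)*S + 132*38 = (5 + 4)*(-9) + 132*38 = 9*(-9) + 5016 = -81 + 5016 = 4935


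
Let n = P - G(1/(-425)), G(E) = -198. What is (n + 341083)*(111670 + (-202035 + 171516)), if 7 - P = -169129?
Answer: 41420849967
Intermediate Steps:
P = 169136 (P = 7 - 1*(-169129) = 7 + 169129 = 169136)
n = 169334 (n = 169136 - 1*(-198) = 169136 + 198 = 169334)
(n + 341083)*(111670 + (-202035 + 171516)) = (169334 + 341083)*(111670 + (-202035 + 171516)) = 510417*(111670 - 30519) = 510417*81151 = 41420849967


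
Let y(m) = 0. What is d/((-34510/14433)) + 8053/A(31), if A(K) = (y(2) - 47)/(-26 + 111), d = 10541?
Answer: -1810162673/95410 ≈ -18972.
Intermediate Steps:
A(K) = -47/85 (A(K) = (0 - 47)/(-26 + 111) = -47/85)
d/((-34510/14433)) + 8053/A(31) = 10541/((-34510/14433)) + 8053/(-47/85) = 10541/((-34510*1/14433)) + 8053*(-85/47) = 10541/(-2030/849) - 684505/47 = 10541*(-849/2030) - 684505/47 = -8949309/2030 - 684505/47 = -1810162673/95410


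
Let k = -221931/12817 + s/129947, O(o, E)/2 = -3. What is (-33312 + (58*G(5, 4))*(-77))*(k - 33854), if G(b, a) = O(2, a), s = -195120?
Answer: 367608066092653788/1665530699 ≈ 2.2072e+8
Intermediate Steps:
O(o, E) = -6 (O(o, E) = 2*(-3) = -6)
k = -31340120697/1665530699 (k = -221931/12817 - 195120/129947 = -31340120697/1665530699 ≈ -18.817)
G(b, a) = -6
(-33312 + (58*G(5, 4))*(-77))*(k - 33854) = (-33312 + (58*(-6))*(-77))*(-31340120697/1665530699 - 33854) = (-33312 - 348*(-77))*(-56416216404643/1665530699) = (-33312 + 26796)*(-56416216404643/1665530699) = -6516*(-56416216404643/1665530699) = 367608066092653788/1665530699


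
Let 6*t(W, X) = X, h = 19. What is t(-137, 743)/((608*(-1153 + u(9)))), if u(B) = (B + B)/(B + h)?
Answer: -5201/29426592 ≈ -0.00017675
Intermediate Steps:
t(W, X) = X/6
u(B) = 2*B/(19 + B) (u(B) = (B + B)/(B + 19) = (2*B)/(19 + B) = 2*B/(19 + B))
t(-137, 743)/((608*(-1153 + u(9)))) = ((⅙)*743)/((608*(-1153 + 2*9/(19 + 9)))) = 743/(6*((608*(-1153 + 2*9/28)))) = 743/(6*((608*(-1153 + 2*9*(1/28))))) = 743/(6*((608*(-1153 + 9/14)))) = 743/(6*((608*(-16133/14)))) = 743/(6*(-4904432/7)) = (743/6)*(-7/4904432) = -5201/29426592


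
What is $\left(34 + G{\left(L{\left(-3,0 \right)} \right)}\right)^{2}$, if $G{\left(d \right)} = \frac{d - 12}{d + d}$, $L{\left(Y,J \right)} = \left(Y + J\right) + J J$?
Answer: $\frac{5329}{4} \approx 1332.3$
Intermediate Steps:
$L{\left(Y,J \right)} = J + Y + J^{2}$ ($L{\left(Y,J \right)} = \left(J + Y\right) + J^{2} = J + Y + J^{2}$)
$G{\left(d \right)} = \frac{-12 + d}{2 d}$
$\left(34 + G{\left(L{\left(-3,0 \right)} \right)}\right)^{2} = \left(34 + \frac{-12 + \left(0 - 3 + 0^{2}\right)}{2 \left(0 - 3 + 0^{2}\right)}\right)^{2} = \left(34 + \frac{-12 + \left(0 - 3 + 0\right)}{2 \left(0 - 3 + 0\right)}\right)^{2} = \left(34 + \frac{-12 - 3}{2 \left(-3\right)}\right)^{2} = \left(34 + \frac{1}{2} \left(- \frac{1}{3}\right) \left(-15\right)\right)^{2} = \left(34 + \frac{5}{2}\right)^{2} = \left(\frac{73}{2}\right)^{2} = \frac{5329}{4}$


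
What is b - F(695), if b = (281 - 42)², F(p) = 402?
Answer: 56719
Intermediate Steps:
b = 57121 (b = 239² = 57121)
b - F(695) = 57121 - 1*402 = 57121 - 402 = 56719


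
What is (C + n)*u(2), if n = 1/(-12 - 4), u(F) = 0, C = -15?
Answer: 0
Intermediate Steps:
n = -1/16 (n = 1/(-16) = -1/16 ≈ -0.062500)
(C + n)*u(2) = (-15 - 1/16)*0 = -241/16*0 = 0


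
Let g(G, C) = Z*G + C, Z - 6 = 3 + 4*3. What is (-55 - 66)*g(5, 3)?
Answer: -13068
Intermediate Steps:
Z = 21 (Z = 6 + (3 + 4*3) = 6 + (3 + 12) = 6 + 15 = 21)
g(G, C) = C + 21*G (g(G, C) = 21*G + C = C + 21*G)
(-55 - 66)*g(5, 3) = (-55 - 66)*(3 + 21*5) = -121*(3 + 105) = -121*108 = -13068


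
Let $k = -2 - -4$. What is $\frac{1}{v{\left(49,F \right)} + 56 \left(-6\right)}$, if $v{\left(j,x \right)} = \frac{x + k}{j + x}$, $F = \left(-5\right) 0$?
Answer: $- \frac{49}{16462} \approx -0.0029766$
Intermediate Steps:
$F = 0$
$k = 2$ ($k = -2 + 4 = 2$)
$v{\left(j,x \right)} = \frac{2 + x}{j + x}$ ($v{\left(j,x \right)} = \frac{x + 2}{j + x} = \frac{2 + x}{j + x}$)
$\frac{1}{v{\left(49,F \right)} + 56 \left(-6\right)} = \frac{1}{\frac{2 + 0}{49 + 0} + 56 \left(-6\right)} = \frac{1}{\frac{1}{49} \cdot 2 - 336} = \frac{1}{\frac{2}{49} - 336} = \frac{1}{- \frac{16462}{49}} = - \frac{49}{16462}$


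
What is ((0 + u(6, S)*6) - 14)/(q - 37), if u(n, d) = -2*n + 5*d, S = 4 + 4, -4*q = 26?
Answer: -308/87 ≈ -3.5402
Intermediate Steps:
q = -13/2 (q = -1/4*26 = -13/2 ≈ -6.5000)
S = 8
((0 + u(6, S)*6) - 14)/(q - 37) = ((0 + (-2*6 + 5*8)*6) - 14)/(-13/2 - 37) = ((0 + (-12 + 40)*6) - 14)/(-87/2) = ((0 + 28*6) - 14)*(-2/87) = ((0 + 168) - 14)*(-2/87) = (168 - 14)*(-2/87) = 154*(-2/87) = -308/87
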